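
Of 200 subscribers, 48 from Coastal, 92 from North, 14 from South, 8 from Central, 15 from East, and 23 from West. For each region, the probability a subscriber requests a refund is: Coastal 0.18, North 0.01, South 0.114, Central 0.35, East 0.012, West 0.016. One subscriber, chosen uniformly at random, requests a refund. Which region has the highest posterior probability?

Prior × likelihood for each hypothesis:
  Coastal: 0.24 × 0.18 = 0.0432
  North: 0.46 × 0.01 = 0.0046
  South: 0.07 × 0.114 = 0.00798
  Central: 0.04 × 0.35 = 0.014
  East: 0.075 × 0.012 = 0.0009
  West: 0.115 × 0.016 = 0.00184
Total = 0.07252.
Largest term belongs to Coastal, so Coastal is most probable.

Coastal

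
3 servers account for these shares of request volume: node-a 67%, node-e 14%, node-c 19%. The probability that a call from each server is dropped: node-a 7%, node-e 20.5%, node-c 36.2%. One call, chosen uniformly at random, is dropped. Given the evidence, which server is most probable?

Compute prior × likelihood for every hypothesis:
  node-a: 0.67 × 0.07 = 0.0469
  node-e: 0.14 × 0.205 = 0.0287
  node-c: 0.19 × 0.362 = 0.06878
Total = 0.14438.
Largest term belongs to node-c, so node-c is most probable.

node-c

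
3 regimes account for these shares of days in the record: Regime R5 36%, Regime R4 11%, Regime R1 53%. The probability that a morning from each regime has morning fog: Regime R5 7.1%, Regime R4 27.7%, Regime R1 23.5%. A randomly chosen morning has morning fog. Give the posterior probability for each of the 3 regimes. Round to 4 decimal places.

By Bayes' rule, posterior ∝ prior × likelihood:
  Regime R5: 0.36 × 0.071 = 0.02556
  Regime R4: 0.11 × 0.277 = 0.03047
  Regime R1: 0.53 × 0.235 = 0.12455
Total = 0.18058.
P(Regime R5 | fog) = 0.02556/0.18058 ≈ 0.1415
P(Regime R4 | fog) = 0.03047/0.18058 ≈ 0.1687
P(Regime R1 | fog) = 0.12455/0.18058 ≈ 0.6897

Regime R5 0.1415, Regime R4 0.1687, Regime R1 0.6897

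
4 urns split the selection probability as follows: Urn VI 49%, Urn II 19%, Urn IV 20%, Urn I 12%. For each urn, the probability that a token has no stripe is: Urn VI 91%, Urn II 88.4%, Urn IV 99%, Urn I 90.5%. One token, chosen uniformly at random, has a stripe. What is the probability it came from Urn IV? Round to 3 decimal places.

Taking complements, P(striped | each) = Urn VI 0.09, Urn II 0.116, Urn IV 0.01, Urn I 0.095.
By Bayes' rule, posterior ∝ prior × likelihood:
  Urn VI: 0.49 × 0.09 = 0.0441
  Urn II: 0.19 × 0.116 = 0.02204
  Urn IV: 0.2 × 0.01 = 0.002
  Urn I: 0.12 × 0.095 = 0.0114
Normalizing constant = 0.07954.
P(Urn IV | evidence) = 0.002 / 0.07954 ≈ 0.025.

0.025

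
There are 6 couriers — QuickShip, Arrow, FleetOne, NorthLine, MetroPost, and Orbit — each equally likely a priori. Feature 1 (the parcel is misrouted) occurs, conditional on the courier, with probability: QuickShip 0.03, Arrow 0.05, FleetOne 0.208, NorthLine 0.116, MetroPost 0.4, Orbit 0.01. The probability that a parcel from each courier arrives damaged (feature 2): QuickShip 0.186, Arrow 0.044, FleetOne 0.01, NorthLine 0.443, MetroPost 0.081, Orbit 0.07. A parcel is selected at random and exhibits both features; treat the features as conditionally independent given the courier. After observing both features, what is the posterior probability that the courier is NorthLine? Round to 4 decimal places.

Since the prior is uniform, the posterior is proportional to the likelihood:
  QuickShip: 0.03 × 0.186 = 0.00558
  Arrow: 0.05 × 0.044 = 0.0022
  FleetOne: 0.208 × 0.01 = 0.00208
  NorthLine: 0.116 × 0.443 = 0.051388
  MetroPost: 0.4 × 0.081 = 0.0324
  Orbit: 0.01 × 0.07 = 0.0007
Total = 0.094348.
P(NorthLine | evidence) = 0.051388 / 0.094348 ≈ 0.5447.

0.5447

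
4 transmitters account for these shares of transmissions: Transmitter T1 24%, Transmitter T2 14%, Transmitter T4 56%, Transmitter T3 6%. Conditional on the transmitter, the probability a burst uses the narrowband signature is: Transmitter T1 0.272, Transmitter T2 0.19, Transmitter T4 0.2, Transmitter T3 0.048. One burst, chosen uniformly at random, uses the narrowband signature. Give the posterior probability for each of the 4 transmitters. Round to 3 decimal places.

Compute prior × likelihood for every hypothesis:
  Transmitter T1: 0.24 × 0.272 = 0.06528
  Transmitter T2: 0.14 × 0.19 = 0.0266
  Transmitter T4: 0.56 × 0.2 = 0.112
  Transmitter T3: 0.06 × 0.048 = 0.00288
Sum = 0.20676.
P(Transmitter T1 | narrowband) = 0.06528/0.20676 ≈ 0.316
P(Transmitter T2 | narrowband) = 0.0266/0.20676 ≈ 0.129
P(Transmitter T4 | narrowband) = 0.112/0.20676 ≈ 0.542
P(Transmitter T3 | narrowband) = 0.00288/0.20676 ≈ 0.014

Transmitter T1 0.316, Transmitter T2 0.129, Transmitter T4 0.542, Transmitter T3 0.014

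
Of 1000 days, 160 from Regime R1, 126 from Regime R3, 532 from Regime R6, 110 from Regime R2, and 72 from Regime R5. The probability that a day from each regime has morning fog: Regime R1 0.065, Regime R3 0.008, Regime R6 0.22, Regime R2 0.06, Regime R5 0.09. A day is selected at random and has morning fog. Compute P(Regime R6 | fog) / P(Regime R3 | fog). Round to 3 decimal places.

Unnormalized posteriors (prior × likelihood):
  Regime R1: 0.16 × 0.065 = 0.0104
  Regime R3: 0.126 × 0.008 = 0.001008
  Regime R6: 0.532 × 0.22 = 0.11704
  Regime R2: 0.11 × 0.06 = 0.0066
  Regime R5: 0.072 × 0.09 = 0.00648
Total = 0.141528.
The ratio is 0.11704 / 0.001008 (the normalizer cancels) = 116.111.

116.111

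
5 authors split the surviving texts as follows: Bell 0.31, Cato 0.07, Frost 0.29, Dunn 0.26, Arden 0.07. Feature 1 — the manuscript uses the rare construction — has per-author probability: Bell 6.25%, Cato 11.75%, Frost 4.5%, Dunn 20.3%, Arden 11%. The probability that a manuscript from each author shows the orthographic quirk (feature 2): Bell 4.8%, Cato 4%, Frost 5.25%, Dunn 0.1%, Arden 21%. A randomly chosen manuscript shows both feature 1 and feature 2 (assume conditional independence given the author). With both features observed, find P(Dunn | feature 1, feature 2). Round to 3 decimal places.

0.015

Unnormalized posteriors (prior × likelihood):
  Bell: 0.31 × 0.0625 × 0.048 = 0.00093
  Cato: 0.07 × 0.1175 × 0.04 = 0.000329
  Frost: 0.29 × 0.045 × 0.0525 = 0.000685125
  Dunn: 0.26 × 0.203 × 0.001 = 0.00005278
  Arden: 0.07 × 0.11 × 0.21 = 0.001617
Normalizing constant = 0.003613905.
P(Dunn | evidence) = 0.00005278 / 0.003613905 ≈ 0.015.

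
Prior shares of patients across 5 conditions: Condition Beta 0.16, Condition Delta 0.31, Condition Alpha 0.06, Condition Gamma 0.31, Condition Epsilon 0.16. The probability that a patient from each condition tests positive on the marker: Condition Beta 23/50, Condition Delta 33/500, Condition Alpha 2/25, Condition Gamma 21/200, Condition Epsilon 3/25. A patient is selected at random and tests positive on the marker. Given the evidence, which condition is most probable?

Condition Beta

Unnormalized posteriors (prior × likelihood):
  Condition Beta: 0.16 × 0.46 = 0.0736
  Condition Delta: 0.31 × 0.066 = 0.02046
  Condition Alpha: 0.06 × 0.08 = 0.0048
  Condition Gamma: 0.31 × 0.105 = 0.03255
  Condition Epsilon: 0.16 × 0.12 = 0.0192
Normalizing constant = 0.15061.
Largest term belongs to Condition Beta, so Condition Beta is most probable.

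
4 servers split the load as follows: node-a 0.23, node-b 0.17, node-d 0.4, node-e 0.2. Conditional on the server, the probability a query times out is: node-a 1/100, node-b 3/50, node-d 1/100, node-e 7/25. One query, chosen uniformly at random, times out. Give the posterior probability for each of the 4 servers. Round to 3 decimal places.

node-a 0.032, node-b 0.141, node-d 0.055, node-e 0.772

By Bayes' rule, posterior ∝ prior × likelihood:
  node-a: 0.23 × 0.01 = 0.0023
  node-b: 0.17 × 0.06 = 0.0102
  node-d: 0.4 × 0.01 = 0.004
  node-e: 0.2 × 0.28 = 0.056
Normalizing constant = 0.0725.
P(node-a | timeout) = 0.0023/0.0725 ≈ 0.032
P(node-b | timeout) = 0.0102/0.0725 ≈ 0.141
P(node-d | timeout) = 0.004/0.0725 ≈ 0.055
P(node-e | timeout) = 0.056/0.0725 ≈ 0.772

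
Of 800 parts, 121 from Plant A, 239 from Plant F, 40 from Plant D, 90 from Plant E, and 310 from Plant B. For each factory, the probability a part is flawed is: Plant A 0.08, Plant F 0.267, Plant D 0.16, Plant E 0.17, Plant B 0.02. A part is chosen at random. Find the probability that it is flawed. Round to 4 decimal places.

0.1267

Compute prior × likelihood for every hypothesis:
  Plant A: 0.15125 × 0.08 = 0.0121
  Plant F: 0.29875 × 0.267 = 0.07976625
  Plant D: 0.05 × 0.16 = 0.008
  Plant E: 0.1125 × 0.17 = 0.019125
  Plant B: 0.3875 × 0.02 = 0.00775
P(flawed) = 0.0121 + 0.07976625 + 0.008 + 0.019125 + 0.00775 = 0.12674125 → 0.1267.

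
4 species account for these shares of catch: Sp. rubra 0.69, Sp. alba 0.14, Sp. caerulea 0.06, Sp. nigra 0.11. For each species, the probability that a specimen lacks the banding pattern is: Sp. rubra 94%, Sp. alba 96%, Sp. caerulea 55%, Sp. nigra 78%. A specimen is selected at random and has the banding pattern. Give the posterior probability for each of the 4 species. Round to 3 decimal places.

Sp. rubra 0.422, Sp. alba 0.057, Sp. caerulea 0.275, Sp. nigra 0.246

Taking complements, P(banded | each) = Sp. rubra 0.06, Sp. alba 0.04, Sp. caerulea 0.45, Sp. nigra 0.22.
Unnormalized posteriors (prior × likelihood):
  Sp. rubra: 0.69 × 0.06 = 0.0414
  Sp. alba: 0.14 × 0.04 = 0.0056
  Sp. caerulea: 0.06 × 0.45 = 0.027
  Sp. nigra: 0.11 × 0.22 = 0.0242
Total = 0.0982.
P(Sp. rubra | banded) = 0.0414/0.0982 ≈ 0.422
P(Sp. alba | banded) = 0.0056/0.0982 ≈ 0.057
P(Sp. caerulea | banded) = 0.027/0.0982 ≈ 0.275
P(Sp. nigra | banded) = 0.0242/0.0982 ≈ 0.246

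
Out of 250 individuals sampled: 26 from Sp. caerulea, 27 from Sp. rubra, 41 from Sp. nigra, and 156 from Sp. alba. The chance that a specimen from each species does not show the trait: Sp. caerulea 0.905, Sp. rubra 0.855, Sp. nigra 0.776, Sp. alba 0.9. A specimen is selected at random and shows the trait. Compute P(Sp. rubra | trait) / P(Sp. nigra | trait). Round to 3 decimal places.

0.426

Taking complements, P(trait | each) = Sp. caerulea 0.095, Sp. rubra 0.145, Sp. nigra 0.224, Sp. alba 0.1.
Compute prior × likelihood for every hypothesis:
  Sp. caerulea: 0.104 × 0.095 = 0.00988
  Sp. rubra: 0.108 × 0.145 = 0.01566
  Sp. nigra: 0.164 × 0.224 = 0.036736
  Sp. alba: 0.624 × 0.1 = 0.0624
Total = 0.124676.
The ratio is 0.01566 / 0.036736 (the normalizer cancels) = 0.426.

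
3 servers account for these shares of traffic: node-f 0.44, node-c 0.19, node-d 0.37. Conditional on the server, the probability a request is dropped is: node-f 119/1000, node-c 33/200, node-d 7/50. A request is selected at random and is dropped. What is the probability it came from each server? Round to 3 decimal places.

By Bayes' rule, posterior ∝ prior × likelihood:
  node-f: 0.44 × 0.119 = 0.05236
  node-c: 0.19 × 0.165 = 0.03135
  node-d: 0.37 × 0.14 = 0.0518
Total = 0.13551.
P(node-f | dropped) = 0.05236/0.13551 ≈ 0.386
P(node-c | dropped) = 0.03135/0.13551 ≈ 0.231
P(node-d | dropped) = 0.0518/0.13551 ≈ 0.382

node-f 0.386, node-c 0.231, node-d 0.382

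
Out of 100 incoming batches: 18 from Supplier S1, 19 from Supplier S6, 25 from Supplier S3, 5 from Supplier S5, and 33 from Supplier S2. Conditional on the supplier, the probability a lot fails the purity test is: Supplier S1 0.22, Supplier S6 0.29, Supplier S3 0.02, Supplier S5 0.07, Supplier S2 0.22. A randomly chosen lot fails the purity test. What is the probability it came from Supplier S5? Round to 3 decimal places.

Compute prior × likelihood for every hypothesis:
  Supplier S1: 0.18 × 0.22 = 0.0396
  Supplier S6: 0.19 × 0.29 = 0.0551
  Supplier S3: 0.25 × 0.02 = 0.005
  Supplier S5: 0.05 × 0.07 = 0.0035
  Supplier S2: 0.33 × 0.22 = 0.0726
Sum = 0.1758.
P(Supplier S5 | evidence) = 0.0035 / 0.1758 ≈ 0.020.

0.020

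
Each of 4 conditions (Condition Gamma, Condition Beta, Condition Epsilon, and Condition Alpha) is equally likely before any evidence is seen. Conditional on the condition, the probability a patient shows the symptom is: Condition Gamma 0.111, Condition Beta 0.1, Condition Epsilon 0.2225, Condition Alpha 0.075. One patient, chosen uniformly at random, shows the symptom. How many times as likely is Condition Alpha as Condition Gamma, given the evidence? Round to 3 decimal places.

0.676

Since the prior is uniform, the posterior is proportional to the likelihood:
  Condition Gamma: 0.111
  Condition Beta: 0.1
  Condition Epsilon: 0.2225
  Condition Alpha: 0.075
Normalizing constant = 0.5085.
The ratio is 0.075 / 0.111 (the normalizer cancels) = 0.676.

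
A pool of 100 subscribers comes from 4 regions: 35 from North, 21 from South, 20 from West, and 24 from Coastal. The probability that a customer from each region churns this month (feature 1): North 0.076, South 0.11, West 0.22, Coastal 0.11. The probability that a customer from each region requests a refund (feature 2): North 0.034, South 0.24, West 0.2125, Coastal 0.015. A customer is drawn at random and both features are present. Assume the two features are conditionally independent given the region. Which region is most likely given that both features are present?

Unnormalized posteriors (prior × likelihood):
  North: 0.35 × 0.076 × 0.034 = 0.0009044
  South: 0.21 × 0.11 × 0.24 = 0.005544
  West: 0.2 × 0.22 × 0.2125 = 0.00935
  Coastal: 0.24 × 0.11 × 0.015 = 0.000396
Sum = 0.0161944.
Largest term belongs to West, so West is most probable.

West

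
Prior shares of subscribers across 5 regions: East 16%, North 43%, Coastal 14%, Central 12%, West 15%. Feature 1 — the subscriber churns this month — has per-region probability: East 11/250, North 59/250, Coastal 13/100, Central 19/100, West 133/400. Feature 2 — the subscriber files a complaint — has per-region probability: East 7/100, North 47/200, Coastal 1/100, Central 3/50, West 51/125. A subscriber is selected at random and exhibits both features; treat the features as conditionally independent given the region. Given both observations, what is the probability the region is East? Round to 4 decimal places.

Unnormalized posteriors (prior × likelihood):
  East: 0.16 × 0.044 × 0.07 = 0.0004928
  North: 0.43 × 0.236 × 0.235 = 0.0238478
  Coastal: 0.14 × 0.13 × 0.01 = 0.000182
  Central: 0.12 × 0.19 × 0.06 = 0.001368
  West: 0.15 × 0.3325 × 0.408 = 0.020349
Total = 0.0462396.
P(East | evidence) = 0.0004928 / 0.0462396 ≈ 0.0107.

0.0107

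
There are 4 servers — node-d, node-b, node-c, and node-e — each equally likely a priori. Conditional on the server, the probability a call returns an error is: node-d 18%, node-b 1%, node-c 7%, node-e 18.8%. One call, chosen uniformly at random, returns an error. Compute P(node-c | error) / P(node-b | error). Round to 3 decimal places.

7.000

Since the prior is uniform, the posterior is proportional to the likelihood:
  node-d: 0.18
  node-b: 0.01
  node-c: 0.07
  node-e: 0.188
Normalizing constant = 0.448.
The ratio is 0.07 / 0.01 (the normalizer cancels) = 7.000.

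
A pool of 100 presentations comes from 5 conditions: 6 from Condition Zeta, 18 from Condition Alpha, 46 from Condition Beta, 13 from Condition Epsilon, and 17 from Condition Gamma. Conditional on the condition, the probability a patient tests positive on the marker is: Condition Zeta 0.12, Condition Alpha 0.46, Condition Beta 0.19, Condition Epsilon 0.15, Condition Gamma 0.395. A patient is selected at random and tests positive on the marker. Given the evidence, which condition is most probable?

Condition Beta

By Bayes' rule, posterior ∝ prior × likelihood:
  Condition Zeta: 0.06 × 0.12 = 0.0072
  Condition Alpha: 0.18 × 0.46 = 0.0828
  Condition Beta: 0.46 × 0.19 = 0.0874
  Condition Epsilon: 0.13 × 0.15 = 0.0195
  Condition Gamma: 0.17 × 0.395 = 0.06715
Normalizing constant = 0.26405.
Largest term belongs to Condition Beta, so Condition Beta is most probable.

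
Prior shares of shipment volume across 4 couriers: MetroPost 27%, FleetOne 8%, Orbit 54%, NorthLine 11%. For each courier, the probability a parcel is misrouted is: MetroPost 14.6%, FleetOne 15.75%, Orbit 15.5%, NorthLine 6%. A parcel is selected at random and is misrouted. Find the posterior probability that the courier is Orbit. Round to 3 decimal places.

0.588

Prior × likelihood for each hypothesis:
  MetroPost: 0.27 × 0.146 = 0.03942
  FleetOne: 0.08 × 0.1575 = 0.0126
  Orbit: 0.54 × 0.155 = 0.0837
  NorthLine: 0.11 × 0.06 = 0.0066
Sum = 0.14232.
P(Orbit | evidence) = 0.0837 / 0.14232 ≈ 0.588.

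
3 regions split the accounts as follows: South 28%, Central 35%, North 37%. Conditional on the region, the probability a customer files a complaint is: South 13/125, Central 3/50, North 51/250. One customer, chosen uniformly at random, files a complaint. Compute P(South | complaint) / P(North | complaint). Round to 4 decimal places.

Compute prior × likelihood for every hypothesis:
  South: 0.28 × 0.104 = 0.02912
  Central: 0.35 × 0.06 = 0.021
  North: 0.37 × 0.204 = 0.07548
Total = 0.1256.
The ratio is 0.02912 / 0.07548 (the normalizer cancels) = 0.3858.

0.3858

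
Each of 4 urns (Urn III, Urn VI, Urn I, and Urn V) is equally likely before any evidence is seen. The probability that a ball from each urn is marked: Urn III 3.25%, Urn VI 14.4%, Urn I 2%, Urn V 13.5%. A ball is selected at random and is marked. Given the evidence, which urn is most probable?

Urn VI

Since the prior is uniform, the posterior is proportional to the likelihood:
  Urn III: 0.0325
  Urn VI: 0.144
  Urn I: 0.02
  Urn V: 0.135
Sum = 0.3315.
Largest term belongs to Urn VI, so Urn VI is most probable.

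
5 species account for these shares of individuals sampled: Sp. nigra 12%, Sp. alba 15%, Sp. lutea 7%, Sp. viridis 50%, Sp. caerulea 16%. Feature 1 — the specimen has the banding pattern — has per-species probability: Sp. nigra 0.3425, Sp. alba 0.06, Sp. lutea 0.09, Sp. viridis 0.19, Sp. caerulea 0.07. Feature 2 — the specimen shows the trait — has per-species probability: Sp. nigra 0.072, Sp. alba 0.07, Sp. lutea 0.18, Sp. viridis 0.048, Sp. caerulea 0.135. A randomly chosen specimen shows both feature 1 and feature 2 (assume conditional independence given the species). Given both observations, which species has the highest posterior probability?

Sp. viridis

Prior × likelihood for each hypothesis:
  Sp. nigra: 0.12 × 0.3425 × 0.072 = 0.0029592
  Sp. alba: 0.15 × 0.06 × 0.07 = 0.00063
  Sp. lutea: 0.07 × 0.09 × 0.18 = 0.001134
  Sp. viridis: 0.5 × 0.19 × 0.048 = 0.00456
  Sp. caerulea: 0.16 × 0.07 × 0.135 = 0.001512
Normalizing constant = 0.0107952.
Largest term belongs to Sp. viridis, so Sp. viridis is most probable.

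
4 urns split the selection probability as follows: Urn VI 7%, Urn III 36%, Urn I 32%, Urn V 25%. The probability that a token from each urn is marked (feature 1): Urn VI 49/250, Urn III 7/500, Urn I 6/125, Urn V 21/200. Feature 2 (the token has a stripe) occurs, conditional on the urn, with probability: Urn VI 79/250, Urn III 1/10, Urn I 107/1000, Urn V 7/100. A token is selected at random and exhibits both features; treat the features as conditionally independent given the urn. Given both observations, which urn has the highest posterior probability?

Urn VI

Unnormalized posteriors (prior × likelihood):
  Urn VI: 0.07 × 0.196 × 0.316 = 0.00433552
  Urn III: 0.36 × 0.014 × 0.1 = 0.000504
  Urn I: 0.32 × 0.048 × 0.107 = 0.00164352
  Urn V: 0.25 × 0.105 × 0.07 = 0.0018375
Normalizing constant = 0.00832054.
Largest term belongs to Urn VI, so Urn VI is most probable.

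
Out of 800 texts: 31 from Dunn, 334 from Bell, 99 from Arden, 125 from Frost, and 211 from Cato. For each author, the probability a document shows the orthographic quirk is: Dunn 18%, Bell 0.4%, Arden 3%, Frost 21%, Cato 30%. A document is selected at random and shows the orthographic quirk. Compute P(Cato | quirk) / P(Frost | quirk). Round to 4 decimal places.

Prior × likelihood for each hypothesis:
  Dunn: 0.03875 × 0.18 = 0.006975
  Bell: 0.4175 × 0.004 = 0.00167
  Arden: 0.12375 × 0.03 = 0.0037125
  Frost: 0.15625 × 0.21 = 0.0328125
  Cato: 0.26375 × 0.3 = 0.079125
Normalizing constant = 0.124295.
The ratio is 0.079125 / 0.0328125 (the normalizer cancels) = 2.4114.

2.4114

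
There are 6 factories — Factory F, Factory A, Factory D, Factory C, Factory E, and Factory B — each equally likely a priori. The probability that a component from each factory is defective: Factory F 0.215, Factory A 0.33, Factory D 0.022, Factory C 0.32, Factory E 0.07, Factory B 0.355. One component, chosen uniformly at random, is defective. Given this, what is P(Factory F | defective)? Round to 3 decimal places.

0.164

Since the prior is uniform, the posterior is proportional to the likelihood:
  Factory F: 0.215
  Factory A: 0.33
  Factory D: 0.022
  Factory C: 0.32
  Factory E: 0.07
  Factory B: 0.355
Sum = 1.312.
P(Factory F | evidence) = 0.215 / 1.312 ≈ 0.164.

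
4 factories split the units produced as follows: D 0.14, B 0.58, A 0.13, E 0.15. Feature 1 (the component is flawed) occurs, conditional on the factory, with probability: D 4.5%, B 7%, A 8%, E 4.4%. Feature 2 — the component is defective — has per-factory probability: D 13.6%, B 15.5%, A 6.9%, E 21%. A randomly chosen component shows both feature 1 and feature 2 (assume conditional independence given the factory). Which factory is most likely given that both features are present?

Unnormalized posteriors (prior × likelihood):
  D: 0.14 × 0.045 × 0.136 = 0.0008568
  B: 0.58 × 0.07 × 0.155 = 0.006293
  A: 0.13 × 0.08 × 0.069 = 0.0007176
  E: 0.15 × 0.044 × 0.21 = 0.001386
Normalizing constant = 0.0092534.
Largest term belongs to B, so B is most probable.

B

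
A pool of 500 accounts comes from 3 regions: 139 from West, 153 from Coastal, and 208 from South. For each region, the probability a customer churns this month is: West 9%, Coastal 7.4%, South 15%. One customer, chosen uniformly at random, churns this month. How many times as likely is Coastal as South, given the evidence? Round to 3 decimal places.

Unnormalized posteriors (prior × likelihood):
  West: 0.278 × 0.09 = 0.02502
  Coastal: 0.306 × 0.074 = 0.022644
  South: 0.416 × 0.15 = 0.0624
Normalizing constant = 0.110064.
The ratio is 0.022644 / 0.0624 (the normalizer cancels) = 0.363.

0.363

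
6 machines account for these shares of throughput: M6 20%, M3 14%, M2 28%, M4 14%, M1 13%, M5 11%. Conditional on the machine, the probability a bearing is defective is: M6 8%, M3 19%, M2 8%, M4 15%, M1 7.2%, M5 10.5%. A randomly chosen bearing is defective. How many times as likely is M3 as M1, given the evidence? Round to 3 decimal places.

2.842

Unnormalized posteriors (prior × likelihood):
  M6: 0.2 × 0.08 = 0.016
  M3: 0.14 × 0.19 = 0.0266
  M2: 0.28 × 0.08 = 0.0224
  M4: 0.14 × 0.15 = 0.021
  M1: 0.13 × 0.072 = 0.00936
  M5: 0.11 × 0.105 = 0.01155
Normalizing constant = 0.10691.
The ratio is 0.0266 / 0.00936 (the normalizer cancels) = 2.842.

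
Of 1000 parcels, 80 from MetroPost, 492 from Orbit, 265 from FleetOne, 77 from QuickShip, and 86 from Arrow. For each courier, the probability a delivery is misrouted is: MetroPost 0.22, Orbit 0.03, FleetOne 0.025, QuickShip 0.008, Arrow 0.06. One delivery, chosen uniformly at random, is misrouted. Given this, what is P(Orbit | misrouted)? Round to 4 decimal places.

0.3298

By Bayes' rule, posterior ∝ prior × likelihood:
  MetroPost: 0.08 × 0.22 = 0.0176
  Orbit: 0.492 × 0.03 = 0.01476
  FleetOne: 0.265 × 0.025 = 0.006625
  QuickShip: 0.077 × 0.008 = 0.000616
  Arrow: 0.086 × 0.06 = 0.00516
Normalizing constant = 0.044761.
P(Orbit | evidence) = 0.01476 / 0.044761 ≈ 0.3298.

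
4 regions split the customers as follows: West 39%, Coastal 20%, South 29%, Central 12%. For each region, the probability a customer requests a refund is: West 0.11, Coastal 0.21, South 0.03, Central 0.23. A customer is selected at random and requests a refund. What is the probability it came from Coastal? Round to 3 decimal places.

Prior × likelihood for each hypothesis:
  West: 0.39 × 0.11 = 0.0429
  Coastal: 0.2 × 0.21 = 0.042
  South: 0.29 × 0.03 = 0.0087
  Central: 0.12 × 0.23 = 0.0276
Normalizing constant = 0.1212.
P(Coastal | evidence) = 0.042 / 0.1212 ≈ 0.347.

0.347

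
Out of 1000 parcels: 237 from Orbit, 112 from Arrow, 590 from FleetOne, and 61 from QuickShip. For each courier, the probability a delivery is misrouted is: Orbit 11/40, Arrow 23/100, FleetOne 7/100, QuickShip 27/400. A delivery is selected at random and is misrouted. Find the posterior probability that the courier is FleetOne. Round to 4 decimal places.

0.3029

Compute prior × likelihood for every hypothesis:
  Orbit: 0.237 × 0.275 = 0.065175
  Arrow: 0.112 × 0.23 = 0.02576
  FleetOne: 0.59 × 0.07 = 0.0413
  QuickShip: 0.061 × 0.0675 = 0.0041175
Normalizing constant = 0.1363525.
P(FleetOne | evidence) = 0.0413 / 0.1363525 ≈ 0.3029.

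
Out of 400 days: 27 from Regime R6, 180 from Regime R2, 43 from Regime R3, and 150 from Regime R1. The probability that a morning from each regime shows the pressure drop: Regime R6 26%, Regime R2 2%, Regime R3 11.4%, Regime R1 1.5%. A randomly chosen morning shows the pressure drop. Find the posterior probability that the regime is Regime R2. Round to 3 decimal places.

Unnormalized posteriors (prior × likelihood):
  Regime R6: 0.0675 × 0.26 = 0.01755
  Regime R2: 0.45 × 0.02 = 0.009
  Regime R3: 0.1075 × 0.114 = 0.012255
  Regime R1: 0.375 × 0.015 = 0.005625
Total = 0.04443.
P(Regime R2 | evidence) = 0.009 / 0.04443 ≈ 0.203.

0.203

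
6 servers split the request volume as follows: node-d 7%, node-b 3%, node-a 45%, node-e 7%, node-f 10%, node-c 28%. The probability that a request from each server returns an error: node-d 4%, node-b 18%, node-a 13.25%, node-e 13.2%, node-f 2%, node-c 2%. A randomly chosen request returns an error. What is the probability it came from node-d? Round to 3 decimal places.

0.033

Compute prior × likelihood for every hypothesis:
  node-d: 0.07 × 0.04 = 0.0028
  node-b: 0.03 × 0.18 = 0.0054
  node-a: 0.45 × 0.1325 = 0.059625
  node-e: 0.07 × 0.132 = 0.00924
  node-f: 0.1 × 0.02 = 0.002
  node-c: 0.28 × 0.02 = 0.0056
Total = 0.084665.
P(node-d | evidence) = 0.0028 / 0.084665 ≈ 0.033.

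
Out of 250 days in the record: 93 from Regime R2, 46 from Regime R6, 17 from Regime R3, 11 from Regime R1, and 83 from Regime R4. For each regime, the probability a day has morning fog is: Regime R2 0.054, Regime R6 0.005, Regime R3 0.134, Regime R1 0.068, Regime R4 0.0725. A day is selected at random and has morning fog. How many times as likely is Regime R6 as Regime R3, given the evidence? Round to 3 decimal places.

0.101

Compute prior × likelihood for every hypothesis:
  Regime R2: 0.372 × 0.054 = 0.020088
  Regime R6: 0.184 × 0.005 = 0.00092
  Regime R3: 0.068 × 0.134 = 0.009112
  Regime R1: 0.044 × 0.068 = 0.002992
  Regime R4: 0.332 × 0.0725 = 0.02407
Normalizing constant = 0.057182.
The ratio is 0.00092 / 0.009112 (the normalizer cancels) = 0.101.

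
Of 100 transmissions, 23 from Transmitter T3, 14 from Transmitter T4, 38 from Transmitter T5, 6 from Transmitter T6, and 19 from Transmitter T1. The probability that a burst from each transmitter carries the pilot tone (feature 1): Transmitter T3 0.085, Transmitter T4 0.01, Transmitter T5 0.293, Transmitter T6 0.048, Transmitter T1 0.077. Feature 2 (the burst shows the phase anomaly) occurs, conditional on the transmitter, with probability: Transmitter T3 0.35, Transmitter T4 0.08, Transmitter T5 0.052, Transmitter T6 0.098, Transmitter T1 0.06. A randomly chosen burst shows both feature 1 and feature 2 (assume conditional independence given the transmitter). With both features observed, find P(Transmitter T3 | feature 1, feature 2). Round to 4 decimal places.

0.4921

Compute prior × likelihood for every hypothesis:
  Transmitter T3: 0.23 × 0.085 × 0.35 = 0.0068425
  Transmitter T4: 0.14 × 0.01 × 0.08 = 0.000112
  Transmitter T5: 0.38 × 0.293 × 0.052 = 0.00578968
  Transmitter T6: 0.06 × 0.048 × 0.098 = 0.00028224
  Transmitter T1: 0.19 × 0.077 × 0.06 = 0.0008778
Normalizing constant = 0.01390422.
P(Transmitter T3 | evidence) = 0.0068425 / 0.01390422 ≈ 0.4921.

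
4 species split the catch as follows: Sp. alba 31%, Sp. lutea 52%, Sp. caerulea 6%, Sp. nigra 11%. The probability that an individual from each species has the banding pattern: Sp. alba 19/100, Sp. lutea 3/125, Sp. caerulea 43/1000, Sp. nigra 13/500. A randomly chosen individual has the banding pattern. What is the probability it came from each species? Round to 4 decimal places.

Sp. alba 0.7667, Sp. lutea 0.1625, Sp. caerulea 0.0336, Sp. nigra 0.0372

Prior × likelihood for each hypothesis:
  Sp. alba: 0.31 × 0.19 = 0.0589
  Sp. lutea: 0.52 × 0.024 = 0.01248
  Sp. caerulea: 0.06 × 0.043 = 0.00258
  Sp. nigra: 0.11 × 0.026 = 0.00286
Normalizing constant = 0.07682.
P(Sp. alba | banded) = 0.0589/0.07682 ≈ 0.7667
P(Sp. lutea | banded) = 0.01248/0.07682 ≈ 0.1625
P(Sp. caerulea | banded) = 0.00258/0.07682 ≈ 0.0336
P(Sp. nigra | banded) = 0.00286/0.07682 ≈ 0.0372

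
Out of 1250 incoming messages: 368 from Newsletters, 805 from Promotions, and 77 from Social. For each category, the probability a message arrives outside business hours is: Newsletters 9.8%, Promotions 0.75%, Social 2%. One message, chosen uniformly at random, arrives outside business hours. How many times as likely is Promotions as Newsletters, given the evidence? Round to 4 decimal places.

0.1674

Unnormalized posteriors (prior × likelihood):
  Newsletters: 0.2944 × 0.098 = 0.0288512
  Promotions: 0.644 × 0.0075 = 0.00483
  Social: 0.0616 × 0.02 = 0.001232
Sum = 0.0349132.
The ratio is 0.00483 / 0.0288512 (the normalizer cancels) = 0.1674.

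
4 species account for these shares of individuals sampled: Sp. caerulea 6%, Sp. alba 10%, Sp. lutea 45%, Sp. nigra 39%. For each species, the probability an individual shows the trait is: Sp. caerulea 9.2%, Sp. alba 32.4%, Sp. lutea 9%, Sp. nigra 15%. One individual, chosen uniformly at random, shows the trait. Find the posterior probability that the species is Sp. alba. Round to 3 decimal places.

Compute prior × likelihood for every hypothesis:
  Sp. caerulea: 0.06 × 0.092 = 0.00552
  Sp. alba: 0.1 × 0.324 = 0.0324
  Sp. lutea: 0.45 × 0.09 = 0.0405
  Sp. nigra: 0.39 × 0.15 = 0.0585
Normalizing constant = 0.13692.
P(Sp. alba | evidence) = 0.0324 / 0.13692 ≈ 0.237.

0.237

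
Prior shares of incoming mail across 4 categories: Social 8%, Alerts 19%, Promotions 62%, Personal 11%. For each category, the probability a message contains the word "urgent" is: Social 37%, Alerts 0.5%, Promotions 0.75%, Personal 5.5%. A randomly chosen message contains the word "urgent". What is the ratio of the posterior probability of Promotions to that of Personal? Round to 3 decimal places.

By Bayes' rule, posterior ∝ prior × likelihood:
  Social: 0.08 × 0.37 = 0.0296
  Alerts: 0.19 × 0.005 = 0.00095
  Promotions: 0.62 × 0.0075 = 0.00465
  Personal: 0.11 × 0.055 = 0.00605
Sum = 0.04125.
The ratio is 0.00465 / 0.00605 (the normalizer cancels) = 0.769.

0.769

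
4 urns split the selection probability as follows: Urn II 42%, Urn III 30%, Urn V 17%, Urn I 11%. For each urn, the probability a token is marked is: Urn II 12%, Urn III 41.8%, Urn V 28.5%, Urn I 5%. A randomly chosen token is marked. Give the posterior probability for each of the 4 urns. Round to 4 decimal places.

Prior × likelihood for each hypothesis:
  Urn II: 0.42 × 0.12 = 0.0504
  Urn III: 0.3 × 0.418 = 0.1254
  Urn V: 0.17 × 0.285 = 0.04845
  Urn I: 0.11 × 0.05 = 0.0055
Normalizing constant = 0.22975.
P(Urn II | marked) = 0.0504/0.22975 ≈ 0.2194
P(Urn III | marked) = 0.1254/0.22975 ≈ 0.5458
P(Urn V | marked) = 0.04845/0.22975 ≈ 0.2109
P(Urn I | marked) = 0.0055/0.22975 ≈ 0.0239

Urn II 0.2194, Urn III 0.5458, Urn V 0.2109, Urn I 0.0239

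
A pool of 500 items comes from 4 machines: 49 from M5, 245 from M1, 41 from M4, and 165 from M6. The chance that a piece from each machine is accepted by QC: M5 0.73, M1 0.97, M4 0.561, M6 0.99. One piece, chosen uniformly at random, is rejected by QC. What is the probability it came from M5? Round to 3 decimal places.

Taking complements, P(rejected | each) = M5 0.27, M1 0.03, M4 0.439, M6 0.01.
By Bayes' rule, posterior ∝ prior × likelihood:
  M5: 0.098 × 0.27 = 0.02646
  M1: 0.49 × 0.03 = 0.0147
  M4: 0.082 × 0.439 = 0.035998
  M6: 0.33 × 0.01 = 0.0033
Sum = 0.080458.
P(M5 | evidence) = 0.02646 / 0.080458 ≈ 0.329.

0.329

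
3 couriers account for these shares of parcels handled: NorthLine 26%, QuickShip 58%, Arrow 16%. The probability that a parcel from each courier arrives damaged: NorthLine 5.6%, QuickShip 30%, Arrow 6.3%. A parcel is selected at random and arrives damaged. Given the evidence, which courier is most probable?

Compute prior × likelihood for every hypothesis:
  NorthLine: 0.26 × 0.056 = 0.01456
  QuickShip: 0.58 × 0.3 = 0.174
  Arrow: 0.16 × 0.063 = 0.01008
Sum = 0.19864.
Largest term belongs to QuickShip, so QuickShip is most probable.

QuickShip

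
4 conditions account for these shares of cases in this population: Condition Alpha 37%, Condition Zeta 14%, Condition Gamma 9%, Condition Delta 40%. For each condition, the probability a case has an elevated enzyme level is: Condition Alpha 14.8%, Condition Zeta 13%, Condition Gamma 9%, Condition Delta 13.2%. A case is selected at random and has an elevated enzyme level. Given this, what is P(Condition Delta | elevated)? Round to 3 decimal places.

By Bayes' rule, posterior ∝ prior × likelihood:
  Condition Alpha: 0.37 × 0.148 = 0.05476
  Condition Zeta: 0.14 × 0.13 = 0.0182
  Condition Gamma: 0.09 × 0.09 = 0.0081
  Condition Delta: 0.4 × 0.132 = 0.0528
Total = 0.13386.
P(Condition Delta | evidence) = 0.0528 / 0.13386 ≈ 0.394.

0.394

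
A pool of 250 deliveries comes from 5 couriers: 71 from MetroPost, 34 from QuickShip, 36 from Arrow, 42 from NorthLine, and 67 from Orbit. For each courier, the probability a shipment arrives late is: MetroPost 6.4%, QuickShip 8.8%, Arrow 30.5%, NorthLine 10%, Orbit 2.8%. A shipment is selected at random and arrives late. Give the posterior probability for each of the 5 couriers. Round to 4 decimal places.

Prior × likelihood for each hypothesis:
  MetroPost: 0.284 × 0.064 = 0.018176
  QuickShip: 0.136 × 0.088 = 0.011968
  Arrow: 0.144 × 0.305 = 0.04392
  NorthLine: 0.168 × 0.1 = 0.0168
  Orbit: 0.268 × 0.028 = 0.007504
Total = 0.098368.
P(MetroPost | late) = 0.018176/0.098368 ≈ 0.1848
P(QuickShip | late) = 0.011968/0.098368 ≈ 0.1217
P(Arrow | late) = 0.04392/0.098368 ≈ 0.4465
P(NorthLine | late) = 0.0168/0.098368 ≈ 0.1708
P(Orbit | late) = 0.007504/0.098368 ≈ 0.0763

MetroPost 0.1848, QuickShip 0.1217, Arrow 0.4465, NorthLine 0.1708, Orbit 0.0763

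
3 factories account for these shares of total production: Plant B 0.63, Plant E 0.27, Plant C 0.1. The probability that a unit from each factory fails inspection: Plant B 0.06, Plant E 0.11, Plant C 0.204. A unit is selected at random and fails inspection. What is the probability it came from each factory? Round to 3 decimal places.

Plant B 0.430, Plant E 0.338, Plant C 0.232

Compute prior × likelihood for every hypothesis:
  Plant B: 0.63 × 0.06 = 0.0378
  Plant E: 0.27 × 0.11 = 0.0297
  Plant C: 0.1 × 0.204 = 0.0204
Total = 0.0879.
P(Plant B | nonconforming) = 0.0378/0.0879 ≈ 0.430
P(Plant E | nonconforming) = 0.0297/0.0879 ≈ 0.338
P(Plant C | nonconforming) = 0.0204/0.0879 ≈ 0.232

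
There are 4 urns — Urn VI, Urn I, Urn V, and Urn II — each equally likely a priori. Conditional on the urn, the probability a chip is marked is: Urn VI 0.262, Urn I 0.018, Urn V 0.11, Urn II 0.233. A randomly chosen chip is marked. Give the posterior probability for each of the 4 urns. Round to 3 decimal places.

With a uniform prior (1/4 each), posterior ∝ likelihood:
  Urn VI: 0.262
  Urn I: 0.018
  Urn V: 0.11
  Urn II: 0.233
Normalizing constant = 0.623.
P(Urn VI | marked) = 0.262/0.623 ≈ 0.421
P(Urn I | marked) = 0.018/0.623 ≈ 0.029
P(Urn V | marked) = 0.11/0.623 ≈ 0.177
P(Urn II | marked) = 0.233/0.623 ≈ 0.374
(Check: 0.421+0.029+0.177+0.374 = 1.001.)

Urn VI 0.421, Urn I 0.029, Urn V 0.177, Urn II 0.374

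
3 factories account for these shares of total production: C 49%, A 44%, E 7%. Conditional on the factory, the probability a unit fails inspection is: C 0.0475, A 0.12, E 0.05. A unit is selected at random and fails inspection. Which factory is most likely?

A

Unnormalized posteriors (prior × likelihood):
  C: 0.49 × 0.0475 = 0.023275
  A: 0.44 × 0.12 = 0.0528
  E: 0.07 × 0.05 = 0.0035
Normalizing constant = 0.079575.
Largest term belongs to A, so A is most probable.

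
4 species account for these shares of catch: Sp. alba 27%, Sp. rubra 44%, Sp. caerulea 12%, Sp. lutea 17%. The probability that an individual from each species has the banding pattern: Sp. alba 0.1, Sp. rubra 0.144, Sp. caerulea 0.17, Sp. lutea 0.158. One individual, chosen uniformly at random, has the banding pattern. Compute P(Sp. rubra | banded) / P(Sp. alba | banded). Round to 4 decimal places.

2.3467

Unnormalized posteriors (prior × likelihood):
  Sp. alba: 0.27 × 0.1 = 0.027
  Sp. rubra: 0.44 × 0.144 = 0.06336
  Sp. caerulea: 0.12 × 0.17 = 0.0204
  Sp. lutea: 0.17 × 0.158 = 0.02686
Total = 0.13762.
The ratio is 0.06336 / 0.027 (the normalizer cancels) = 2.3467.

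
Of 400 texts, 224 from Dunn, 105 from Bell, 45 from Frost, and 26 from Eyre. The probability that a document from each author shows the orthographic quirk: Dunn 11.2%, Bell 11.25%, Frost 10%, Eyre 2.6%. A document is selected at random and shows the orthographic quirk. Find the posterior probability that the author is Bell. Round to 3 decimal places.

Compute prior × likelihood for every hypothesis:
  Dunn: 0.56 × 0.112 = 0.06272
  Bell: 0.2625 × 0.1125 = 0.02953125
  Frost: 0.1125 × 0.1 = 0.01125
  Eyre: 0.065 × 0.026 = 0.00169
Total = 0.10519125.
P(Bell | evidence) = 0.02953125 / 0.10519125 ≈ 0.281.

0.281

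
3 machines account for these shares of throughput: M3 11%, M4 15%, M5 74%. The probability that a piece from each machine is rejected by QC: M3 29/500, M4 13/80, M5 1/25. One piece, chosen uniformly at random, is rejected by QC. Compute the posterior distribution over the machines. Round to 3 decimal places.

M3 0.106, M4 0.404, M5 0.490

By Bayes' rule, posterior ∝ prior × likelihood:
  M3: 0.11 × 0.058 = 0.00638
  M4: 0.15 × 0.1625 = 0.024375
  M5: 0.74 × 0.04 = 0.0296
Sum = 0.060355.
P(M3 | rejected) = 0.00638/0.060355 ≈ 0.106
P(M4 | rejected) = 0.024375/0.060355 ≈ 0.404
P(M5 | rejected) = 0.0296/0.060355 ≈ 0.490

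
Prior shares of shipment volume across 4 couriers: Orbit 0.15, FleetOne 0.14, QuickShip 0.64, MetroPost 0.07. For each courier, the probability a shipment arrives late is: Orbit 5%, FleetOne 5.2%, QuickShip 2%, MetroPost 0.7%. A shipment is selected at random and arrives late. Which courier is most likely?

QuickShip

Unnormalized posteriors (prior × likelihood):
  Orbit: 0.15 × 0.05 = 0.0075
  FleetOne: 0.14 × 0.052 = 0.00728
  QuickShip: 0.64 × 0.02 = 0.0128
  MetroPost: 0.07 × 0.007 = 0.00049
Sum = 0.02807.
Largest term belongs to QuickShip, so QuickShip is most probable.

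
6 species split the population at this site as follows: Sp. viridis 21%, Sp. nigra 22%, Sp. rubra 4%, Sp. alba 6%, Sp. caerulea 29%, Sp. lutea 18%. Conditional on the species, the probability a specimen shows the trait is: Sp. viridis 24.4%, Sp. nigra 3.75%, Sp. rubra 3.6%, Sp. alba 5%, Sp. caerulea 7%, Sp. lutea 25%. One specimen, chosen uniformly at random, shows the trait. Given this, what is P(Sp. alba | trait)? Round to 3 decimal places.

0.023

Prior × likelihood for each hypothesis:
  Sp. viridis: 0.21 × 0.244 = 0.05124
  Sp. nigra: 0.22 × 0.0375 = 0.00825
  Sp. rubra: 0.04 × 0.036 = 0.00144
  Sp. alba: 0.06 × 0.05 = 0.003
  Sp. caerulea: 0.29 × 0.07 = 0.0203
  Sp. lutea: 0.18 × 0.25 = 0.045
Total = 0.12923.
P(Sp. alba | evidence) = 0.003 / 0.12923 ≈ 0.023.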